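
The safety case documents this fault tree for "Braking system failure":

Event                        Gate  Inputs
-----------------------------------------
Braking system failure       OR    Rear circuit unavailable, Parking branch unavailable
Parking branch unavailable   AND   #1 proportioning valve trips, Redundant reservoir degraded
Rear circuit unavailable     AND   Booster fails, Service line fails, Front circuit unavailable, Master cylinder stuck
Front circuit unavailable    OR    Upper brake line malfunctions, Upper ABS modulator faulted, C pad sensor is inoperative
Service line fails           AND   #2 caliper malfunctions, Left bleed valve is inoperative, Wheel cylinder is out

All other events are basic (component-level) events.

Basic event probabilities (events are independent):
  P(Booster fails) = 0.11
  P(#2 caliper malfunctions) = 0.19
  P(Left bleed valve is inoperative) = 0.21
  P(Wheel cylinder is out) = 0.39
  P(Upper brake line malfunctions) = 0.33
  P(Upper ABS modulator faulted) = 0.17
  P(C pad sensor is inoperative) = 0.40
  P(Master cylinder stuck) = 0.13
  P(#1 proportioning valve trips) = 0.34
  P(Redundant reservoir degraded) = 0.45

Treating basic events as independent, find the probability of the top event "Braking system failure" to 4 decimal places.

P(Service line fails) [AND] = 0.19 × 0.21 × 0.39 = 0.015561
P(Front circuit unavailable) [OR] = 1 − (1−0.33) × (1−0.17) × (1−0.40) = 0.666340
P(Rear circuit unavailable) [AND] = 0.11 × 0.015561 × 0.666340 × 0.13 = 0.000148
P(Parking branch unavailable) [AND] = 0.34 × 0.45 = 0.153000
P(Braking system failure) [OR] = 1 − (1−0.000148) × (1−0.153000) = 0.153125
Rounded to 4 decimal places: P(Braking system failure) ≈ 0.1531.

0.1531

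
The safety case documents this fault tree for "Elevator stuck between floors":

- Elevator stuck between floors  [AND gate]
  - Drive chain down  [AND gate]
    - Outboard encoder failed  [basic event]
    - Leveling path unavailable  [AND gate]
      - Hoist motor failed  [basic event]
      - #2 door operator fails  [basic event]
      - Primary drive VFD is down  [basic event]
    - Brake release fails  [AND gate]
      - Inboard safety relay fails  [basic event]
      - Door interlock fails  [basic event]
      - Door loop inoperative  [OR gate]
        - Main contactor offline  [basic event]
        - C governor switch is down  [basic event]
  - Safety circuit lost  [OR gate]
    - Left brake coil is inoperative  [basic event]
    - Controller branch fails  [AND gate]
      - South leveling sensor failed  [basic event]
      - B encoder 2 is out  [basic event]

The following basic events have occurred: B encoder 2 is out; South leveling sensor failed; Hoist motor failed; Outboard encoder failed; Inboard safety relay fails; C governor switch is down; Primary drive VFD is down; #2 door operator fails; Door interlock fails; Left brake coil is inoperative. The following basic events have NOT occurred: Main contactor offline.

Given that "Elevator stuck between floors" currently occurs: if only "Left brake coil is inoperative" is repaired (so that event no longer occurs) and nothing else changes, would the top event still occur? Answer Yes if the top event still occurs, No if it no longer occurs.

Yes

Counterfactual: set "Left brake coil is inoperative" to not occurred.
Leveling path unavailable [AND]: Hoist motor failed=occurs, #2 door operator fails=occurs, Primary drive VFD is down=occurs → all inputs occur → occurs.
Door loop inoperative [OR]: Main contactor offline=not, C governor switch is down=occurs → at least one input occurs → occurs.
Brake release fails [AND]: Inboard safety relay fails=occurs, Door interlock fails=occurs, Door loop inoperative=occurs → all inputs occur → occurs.
Drive chain down [AND]: Outboard encoder failed=occurs, Leveling path unavailable=occurs, Brake release fails=occurs → all inputs occur → occurs.
Controller branch fails [AND]: South leveling sensor failed=occurs, B encoder 2 is out=occurs → all inputs occur → occurs.
Safety circuit lost [OR]: Left brake coil is inoperative=not, Controller branch fails=occurs → at least one input occurs → occurs.
Elevator stuck between floors [AND]: Drive chain down=occurs, Safety circuit lost=occurs → all inputs occur → occurs.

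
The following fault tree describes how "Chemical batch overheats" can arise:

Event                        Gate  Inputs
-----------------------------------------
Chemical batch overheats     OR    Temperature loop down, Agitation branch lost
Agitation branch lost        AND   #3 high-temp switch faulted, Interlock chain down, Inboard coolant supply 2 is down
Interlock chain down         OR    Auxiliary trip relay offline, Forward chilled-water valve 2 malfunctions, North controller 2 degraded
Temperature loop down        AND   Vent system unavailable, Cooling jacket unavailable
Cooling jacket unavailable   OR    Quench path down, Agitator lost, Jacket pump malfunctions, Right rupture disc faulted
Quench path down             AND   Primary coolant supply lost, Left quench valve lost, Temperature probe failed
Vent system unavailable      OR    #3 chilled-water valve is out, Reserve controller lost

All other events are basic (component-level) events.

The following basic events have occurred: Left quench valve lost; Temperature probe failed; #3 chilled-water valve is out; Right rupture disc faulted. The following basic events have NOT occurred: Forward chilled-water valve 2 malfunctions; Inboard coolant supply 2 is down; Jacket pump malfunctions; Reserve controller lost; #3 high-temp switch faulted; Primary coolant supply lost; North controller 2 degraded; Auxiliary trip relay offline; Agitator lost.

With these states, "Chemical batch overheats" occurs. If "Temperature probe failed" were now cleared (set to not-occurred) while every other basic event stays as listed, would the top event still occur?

Yes

Counterfactual: set "Temperature probe failed" to not occurred.
Vent system unavailable [OR]: #3 chilled-water valve is out=occurs, Reserve controller lost=not → at least one input occurs → occurs.
Quench path down [AND]: Primary coolant supply lost=not, Left quench valve lost=occurs, Temperature probe failed=not → not all inputs occur → does not occur.
Cooling jacket unavailable [OR]: Quench path down=not, Agitator lost=not, Jacket pump malfunctions=not, Right rupture disc faulted=occurs → at least one input occurs → occurs.
Temperature loop down [AND]: Vent system unavailable=occurs, Cooling jacket unavailable=occurs → all inputs occur → occurs.
Interlock chain down [OR]: Auxiliary trip relay offline=not, Forward chilled-water valve 2 malfunctions=not, North controller 2 degraded=not → no input occurs → does not occur.
Agitation branch lost [AND]: #3 high-temp switch faulted=not, Interlock chain down=not, Inboard coolant supply 2 is down=not → not all inputs occur → does not occur.
Chemical batch overheats [OR]: Temperature loop down=occurs, Agitation branch lost=not → at least one input occurs → occurs.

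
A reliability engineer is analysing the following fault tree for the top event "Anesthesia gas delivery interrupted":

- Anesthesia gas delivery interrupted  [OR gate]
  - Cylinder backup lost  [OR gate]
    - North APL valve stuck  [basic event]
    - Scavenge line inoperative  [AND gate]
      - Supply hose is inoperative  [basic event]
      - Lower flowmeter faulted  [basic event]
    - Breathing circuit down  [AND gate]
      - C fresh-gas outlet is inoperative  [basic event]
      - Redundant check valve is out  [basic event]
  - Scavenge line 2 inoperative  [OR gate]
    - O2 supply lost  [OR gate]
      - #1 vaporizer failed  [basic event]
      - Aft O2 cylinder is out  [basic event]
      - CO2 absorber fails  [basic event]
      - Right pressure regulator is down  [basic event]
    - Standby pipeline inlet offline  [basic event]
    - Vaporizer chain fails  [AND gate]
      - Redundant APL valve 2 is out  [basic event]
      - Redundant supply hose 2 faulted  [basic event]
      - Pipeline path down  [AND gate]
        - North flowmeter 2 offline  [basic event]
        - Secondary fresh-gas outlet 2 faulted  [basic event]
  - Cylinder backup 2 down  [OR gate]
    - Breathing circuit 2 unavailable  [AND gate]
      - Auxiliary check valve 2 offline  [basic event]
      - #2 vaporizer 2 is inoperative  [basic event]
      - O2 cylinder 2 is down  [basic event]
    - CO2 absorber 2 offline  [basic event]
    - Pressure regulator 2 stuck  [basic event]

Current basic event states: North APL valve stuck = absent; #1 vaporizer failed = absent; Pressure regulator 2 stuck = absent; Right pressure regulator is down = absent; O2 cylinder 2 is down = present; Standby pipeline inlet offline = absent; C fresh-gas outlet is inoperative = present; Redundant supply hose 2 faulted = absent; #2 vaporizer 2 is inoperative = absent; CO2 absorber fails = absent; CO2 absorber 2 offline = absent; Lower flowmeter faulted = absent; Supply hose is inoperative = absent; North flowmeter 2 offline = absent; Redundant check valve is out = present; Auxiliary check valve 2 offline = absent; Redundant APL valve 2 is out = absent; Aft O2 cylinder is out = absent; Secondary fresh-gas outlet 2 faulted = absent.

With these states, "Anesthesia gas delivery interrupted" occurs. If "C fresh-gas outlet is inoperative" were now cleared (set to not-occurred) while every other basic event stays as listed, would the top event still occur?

No

Counterfactual: set "C fresh-gas outlet is inoperative" to not occurred.
Scavenge line inoperative [AND]: Supply hose is inoperative=not, Lower flowmeter faulted=not → not all inputs occur → does not occur.
Breathing circuit down [AND]: C fresh-gas outlet is inoperative=not, Redundant check valve is out=occurs → not all inputs occur → does not occur.
Cylinder backup lost [OR]: North APL valve stuck=not, Scavenge line inoperative=not, Breathing circuit down=not → no input occurs → does not occur.
O2 supply lost [OR]: #1 vaporizer failed=not, Aft O2 cylinder is out=not, CO2 absorber fails=not, Right pressure regulator is down=not → no input occurs → does not occur.
Pipeline path down [AND]: North flowmeter 2 offline=not, Secondary fresh-gas outlet 2 faulted=not → not all inputs occur → does not occur.
Vaporizer chain fails [AND]: Redundant APL valve 2 is out=not, Redundant supply hose 2 faulted=not, Pipeline path down=not → not all inputs occur → does not occur.
Scavenge line 2 inoperative [OR]: O2 supply lost=not, Standby pipeline inlet offline=not, Vaporizer chain fails=not → no input occurs → does not occur.
Breathing circuit 2 unavailable [AND]: Auxiliary check valve 2 offline=not, #2 vaporizer 2 is inoperative=not, O2 cylinder 2 is down=occurs → not all inputs occur → does not occur.
Cylinder backup 2 down [OR]: Breathing circuit 2 unavailable=not, CO2 absorber 2 offline=not, Pressure regulator 2 stuck=not → no input occurs → does not occur.
Anesthesia gas delivery interrupted [OR]: Cylinder backup lost=not, Scavenge line 2 inoperative=not, Cylinder backup 2 down=not → no input occurs → does not occur.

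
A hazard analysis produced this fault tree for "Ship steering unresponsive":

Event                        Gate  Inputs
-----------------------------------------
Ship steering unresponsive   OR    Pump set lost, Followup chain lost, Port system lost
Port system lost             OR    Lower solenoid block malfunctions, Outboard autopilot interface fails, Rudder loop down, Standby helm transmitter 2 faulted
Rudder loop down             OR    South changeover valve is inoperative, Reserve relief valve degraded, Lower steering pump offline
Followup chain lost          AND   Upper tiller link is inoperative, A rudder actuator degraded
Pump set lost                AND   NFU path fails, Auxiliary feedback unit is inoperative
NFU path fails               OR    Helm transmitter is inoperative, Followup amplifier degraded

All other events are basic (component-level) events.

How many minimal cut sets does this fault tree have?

9

NFU path fails [OR]: union of children's cut sets → 2 cut set(s).
Pump set lost [AND]: one cut set from each child combined → 2 × 1 = 2 cut set(s).
Followup chain lost [AND]: one cut set from each child combined → 1 × 1 = 1 cut set(s).
Rudder loop down [OR]: union of children's cut sets → 3 cut set(s).
Port system lost [OR]: union of children's cut sets → 6 cut set(s).
Ship steering unresponsive [OR]: union of children's cut sets → 9 cut set(s).
Minimal cut sets: {Auxiliary feedback unit is inoperative, Helm transmitter is inoperative}; {Auxiliary feedback unit is inoperative, Followup amplifier degraded}; {A rudder actuator degraded, Upper tiller link is inoperative}; {Lower solenoid block malfunctions}; {Outboard autopilot interface fails}; {South changeover valve is inoperative}; {Reserve relief valve degraded}; {Lower steering pump offline}; {Standby helm transmitter 2 faulted}.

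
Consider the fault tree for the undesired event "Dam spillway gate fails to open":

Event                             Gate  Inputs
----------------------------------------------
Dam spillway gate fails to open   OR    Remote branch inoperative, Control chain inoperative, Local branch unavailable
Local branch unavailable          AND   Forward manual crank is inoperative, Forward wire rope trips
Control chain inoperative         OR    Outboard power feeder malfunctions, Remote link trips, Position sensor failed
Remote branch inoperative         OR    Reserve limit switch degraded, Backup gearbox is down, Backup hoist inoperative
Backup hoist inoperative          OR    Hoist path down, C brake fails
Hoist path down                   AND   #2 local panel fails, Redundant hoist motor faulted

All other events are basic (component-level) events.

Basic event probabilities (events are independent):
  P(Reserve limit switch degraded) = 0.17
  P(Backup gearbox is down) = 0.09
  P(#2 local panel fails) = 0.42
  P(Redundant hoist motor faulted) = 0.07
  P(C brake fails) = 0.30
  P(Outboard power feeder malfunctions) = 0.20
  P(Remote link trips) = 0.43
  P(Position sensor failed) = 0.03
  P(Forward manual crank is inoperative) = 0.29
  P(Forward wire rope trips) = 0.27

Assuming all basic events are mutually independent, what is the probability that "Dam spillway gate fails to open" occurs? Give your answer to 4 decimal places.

P(Hoist path down) [AND] = 0.42 × 0.07 = 0.029400
P(Backup hoist inoperative) [OR] = 1 − (1−0.029400) × (1−0.30) = 0.320580
P(Remote branch inoperative) [OR] = 1 − (1−0.17) × (1−0.09) × (1−0.320580) = 0.486834
P(Control chain inoperative) [OR] = 1 − (1−0.20) × (1−0.43) × (1−0.03) = 0.557680
P(Local branch unavailable) [AND] = 0.29 × 0.27 = 0.078300
P(Dam spillway gate fails to open) [OR] = 1 − (1−0.486834) × (1−0.557680) × (1−0.078300) = 0.790789
Rounded to 4 decimal places: P(Dam spillway gate fails to open) ≈ 0.7908.

0.7908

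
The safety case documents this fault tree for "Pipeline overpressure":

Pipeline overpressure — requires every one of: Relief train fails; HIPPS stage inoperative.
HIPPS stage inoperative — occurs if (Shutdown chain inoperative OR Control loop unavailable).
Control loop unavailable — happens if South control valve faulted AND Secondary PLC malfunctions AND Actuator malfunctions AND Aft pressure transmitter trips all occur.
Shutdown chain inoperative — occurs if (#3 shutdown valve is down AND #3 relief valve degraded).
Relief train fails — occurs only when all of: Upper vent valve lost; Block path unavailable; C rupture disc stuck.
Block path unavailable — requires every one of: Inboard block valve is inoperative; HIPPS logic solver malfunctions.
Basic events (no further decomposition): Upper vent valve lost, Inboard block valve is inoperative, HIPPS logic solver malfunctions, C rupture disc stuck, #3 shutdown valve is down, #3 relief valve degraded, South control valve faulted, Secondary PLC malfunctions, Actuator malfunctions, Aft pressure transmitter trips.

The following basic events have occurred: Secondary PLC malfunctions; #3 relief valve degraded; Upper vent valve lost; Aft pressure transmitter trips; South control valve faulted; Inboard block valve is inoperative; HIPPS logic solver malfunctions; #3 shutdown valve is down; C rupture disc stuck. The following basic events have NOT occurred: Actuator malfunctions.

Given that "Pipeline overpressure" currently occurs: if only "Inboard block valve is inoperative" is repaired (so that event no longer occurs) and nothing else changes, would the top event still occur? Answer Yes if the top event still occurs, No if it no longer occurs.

No

Counterfactual: set "Inboard block valve is inoperative" to not occurred.
Block path unavailable [AND]: Inboard block valve is inoperative=not, HIPPS logic solver malfunctions=occurs → not all inputs occur → does not occur.
Relief train fails [AND]: Upper vent valve lost=occurs, Block path unavailable=not, C rupture disc stuck=occurs → not all inputs occur → does not occur.
Shutdown chain inoperative [AND]: #3 shutdown valve is down=occurs, #3 relief valve degraded=occurs → all inputs occur → occurs.
Control loop unavailable [AND]: South control valve faulted=occurs, Secondary PLC malfunctions=occurs, Actuator malfunctions=not, Aft pressure transmitter trips=occurs → not all inputs occur → does not occur.
HIPPS stage inoperative [OR]: Shutdown chain inoperative=occurs, Control loop unavailable=not → at least one input occurs → occurs.
Pipeline overpressure [AND]: Relief train fails=not, HIPPS stage inoperative=occurs → not all inputs occur → does not occur.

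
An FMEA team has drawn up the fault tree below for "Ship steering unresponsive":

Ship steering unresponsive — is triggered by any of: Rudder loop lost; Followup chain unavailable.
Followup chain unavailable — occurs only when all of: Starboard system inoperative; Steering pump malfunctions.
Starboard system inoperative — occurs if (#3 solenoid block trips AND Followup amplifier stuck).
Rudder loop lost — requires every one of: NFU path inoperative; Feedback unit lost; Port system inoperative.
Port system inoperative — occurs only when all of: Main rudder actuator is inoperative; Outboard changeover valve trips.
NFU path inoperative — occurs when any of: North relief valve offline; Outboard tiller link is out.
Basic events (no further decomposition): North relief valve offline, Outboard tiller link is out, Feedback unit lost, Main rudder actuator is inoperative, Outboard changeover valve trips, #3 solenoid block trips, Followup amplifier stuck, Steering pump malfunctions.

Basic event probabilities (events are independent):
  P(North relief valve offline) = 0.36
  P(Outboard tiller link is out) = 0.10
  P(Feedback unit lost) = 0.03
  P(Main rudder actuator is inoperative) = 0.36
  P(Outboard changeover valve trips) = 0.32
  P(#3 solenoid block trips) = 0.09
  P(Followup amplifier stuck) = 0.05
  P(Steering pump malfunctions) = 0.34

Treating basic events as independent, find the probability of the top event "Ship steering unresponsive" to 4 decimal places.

P(NFU path inoperative) [OR] = 1 − (1−0.36) × (1−0.10) = 0.424000
P(Port system inoperative) [AND] = 0.36 × 0.32 = 0.115200
P(Rudder loop lost) [AND] = 0.424000 × 0.03 × 0.115200 = 0.001465
P(Starboard system inoperative) [AND] = 0.09 × 0.05 = 0.004500
P(Followup chain unavailable) [AND] = 0.004500 × 0.34 = 0.001530
P(Ship steering unresponsive) [OR] = 1 − (1−0.001465) × (1−0.001530) = 0.002993
Rounded to 4 decimal places: P(Ship steering unresponsive) ≈ 0.0030.

0.0030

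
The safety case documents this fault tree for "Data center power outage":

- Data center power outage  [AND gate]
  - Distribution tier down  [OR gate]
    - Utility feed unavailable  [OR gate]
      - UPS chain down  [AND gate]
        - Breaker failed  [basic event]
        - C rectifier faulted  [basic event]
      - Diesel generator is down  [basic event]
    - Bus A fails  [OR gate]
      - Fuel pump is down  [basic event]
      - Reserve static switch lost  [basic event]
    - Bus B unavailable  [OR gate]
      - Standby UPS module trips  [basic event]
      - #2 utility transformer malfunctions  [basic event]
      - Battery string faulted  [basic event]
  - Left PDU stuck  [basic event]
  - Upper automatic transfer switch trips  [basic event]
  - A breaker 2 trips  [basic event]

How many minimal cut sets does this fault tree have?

7

UPS chain down [AND]: one cut set from each child combined → 1 × 1 = 1 cut set(s).
Utility feed unavailable [OR]: union of children's cut sets → 2 cut set(s).
Bus A fails [OR]: union of children's cut sets → 2 cut set(s).
Bus B unavailable [OR]: union of children's cut sets → 3 cut set(s).
Distribution tier down [OR]: union of children's cut sets → 7 cut set(s).
Data center power outage [AND]: one cut set from each child combined → 7 × 1 × 1 × 1 = 7 cut set(s).
Minimal cut sets: {A breaker 2 trips, Breaker failed, C rectifier faulted, Left PDU stuck, Upper automatic transfer switch trips}; {A breaker 2 trips, Diesel generator is down, Left PDU stuck, Upper automatic transfer switch trips}; {A breaker 2 trips, Fuel pump is down, Left PDU stuck, Upper automatic transfer switch trips}; {A breaker 2 trips, Left PDU stuck, Reserve static switch lost, Upper automatic transfer switch trips}; {A breaker 2 trips, Left PDU stuck, Standby UPS module trips, Upper automatic transfer switch trips}; {#2 utility transformer malfunctions, A breaker 2 trips, Left PDU stuck, Upper automatic transfer switch trips}; {A breaker 2 trips, Battery string faulted, Left PDU stuck, Upper automatic transfer switch trips}.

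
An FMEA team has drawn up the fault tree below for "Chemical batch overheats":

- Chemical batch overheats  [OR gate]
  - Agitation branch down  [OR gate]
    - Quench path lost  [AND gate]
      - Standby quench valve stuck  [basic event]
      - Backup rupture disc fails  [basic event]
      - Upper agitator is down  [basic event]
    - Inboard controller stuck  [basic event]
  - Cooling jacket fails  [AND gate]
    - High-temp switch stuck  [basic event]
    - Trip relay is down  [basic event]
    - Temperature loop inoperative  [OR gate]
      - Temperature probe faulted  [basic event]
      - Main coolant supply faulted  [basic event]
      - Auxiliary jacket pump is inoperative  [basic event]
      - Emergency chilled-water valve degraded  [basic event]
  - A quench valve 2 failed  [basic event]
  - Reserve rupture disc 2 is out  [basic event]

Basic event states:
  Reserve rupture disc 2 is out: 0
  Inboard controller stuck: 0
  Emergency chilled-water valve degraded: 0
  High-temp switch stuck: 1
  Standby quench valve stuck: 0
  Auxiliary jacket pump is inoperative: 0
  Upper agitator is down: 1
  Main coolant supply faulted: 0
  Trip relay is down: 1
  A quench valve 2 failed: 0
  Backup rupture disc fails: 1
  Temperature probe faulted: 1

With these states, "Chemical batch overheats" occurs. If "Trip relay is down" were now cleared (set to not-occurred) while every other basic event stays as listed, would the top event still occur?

Counterfactual: set "Trip relay is down" to not occurred.
Quench path lost [AND]: Standby quench valve stuck=not, Backup rupture disc fails=occurs, Upper agitator is down=occurs → not all inputs occur → does not occur.
Agitation branch down [OR]: Quench path lost=not, Inboard controller stuck=not → no input occurs → does not occur.
Temperature loop inoperative [OR]: Temperature probe faulted=occurs, Main coolant supply faulted=not, Auxiliary jacket pump is inoperative=not, Emergency chilled-water valve degraded=not → at least one input occurs → occurs.
Cooling jacket fails [AND]: High-temp switch stuck=occurs, Trip relay is down=not, Temperature loop inoperative=occurs → not all inputs occur → does not occur.
Chemical batch overheats [OR]: Agitation branch down=not, Cooling jacket fails=not, A quench valve 2 failed=not, Reserve rupture disc 2 is out=not → no input occurs → does not occur.

No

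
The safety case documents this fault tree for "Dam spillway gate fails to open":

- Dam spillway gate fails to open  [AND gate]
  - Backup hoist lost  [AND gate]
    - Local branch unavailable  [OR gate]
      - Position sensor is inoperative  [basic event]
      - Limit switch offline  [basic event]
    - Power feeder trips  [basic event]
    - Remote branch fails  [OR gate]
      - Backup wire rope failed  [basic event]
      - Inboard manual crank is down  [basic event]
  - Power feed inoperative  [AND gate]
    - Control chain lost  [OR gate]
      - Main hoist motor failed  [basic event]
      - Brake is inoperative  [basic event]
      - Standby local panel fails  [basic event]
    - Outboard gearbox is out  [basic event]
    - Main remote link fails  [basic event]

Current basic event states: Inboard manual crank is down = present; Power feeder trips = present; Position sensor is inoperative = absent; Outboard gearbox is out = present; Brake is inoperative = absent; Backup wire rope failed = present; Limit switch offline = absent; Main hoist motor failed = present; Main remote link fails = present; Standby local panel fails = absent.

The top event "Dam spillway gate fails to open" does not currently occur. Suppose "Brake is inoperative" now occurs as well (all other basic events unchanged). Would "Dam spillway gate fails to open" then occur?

No

Counterfactual: set "Brake is inoperative" to occurred.
Local branch unavailable [OR]: Position sensor is inoperative=not, Limit switch offline=not → no input occurs → does not occur.
Remote branch fails [OR]: Backup wire rope failed=occurs, Inboard manual crank is down=occurs → at least one input occurs → occurs.
Backup hoist lost [AND]: Local branch unavailable=not, Power feeder trips=occurs, Remote branch fails=occurs → not all inputs occur → does not occur.
Control chain lost [OR]: Main hoist motor failed=occurs, Brake is inoperative=occurs, Standby local panel fails=not → at least one input occurs → occurs.
Power feed inoperative [AND]: Control chain lost=occurs, Outboard gearbox is out=occurs, Main remote link fails=occurs → all inputs occur → occurs.
Dam spillway gate fails to open [AND]: Backup hoist lost=not, Power feed inoperative=occurs → not all inputs occur → does not occur.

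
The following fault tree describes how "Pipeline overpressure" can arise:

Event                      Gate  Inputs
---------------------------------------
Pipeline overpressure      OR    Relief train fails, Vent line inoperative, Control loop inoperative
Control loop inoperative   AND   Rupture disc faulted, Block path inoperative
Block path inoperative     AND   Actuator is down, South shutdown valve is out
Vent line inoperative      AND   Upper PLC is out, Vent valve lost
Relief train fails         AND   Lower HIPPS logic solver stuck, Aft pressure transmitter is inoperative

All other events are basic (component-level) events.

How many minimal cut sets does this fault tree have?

Relief train fails [AND]: one cut set from each child combined → 1 × 1 = 1 cut set(s).
Vent line inoperative [AND]: one cut set from each child combined → 1 × 1 = 1 cut set(s).
Block path inoperative [AND]: one cut set from each child combined → 1 × 1 = 1 cut set(s).
Control loop inoperative [AND]: one cut set from each child combined → 1 × 1 = 1 cut set(s).
Pipeline overpressure [OR]: union of children's cut sets → 3 cut set(s).
Minimal cut sets: {Aft pressure transmitter is inoperative, Lower HIPPS logic solver stuck}; {Upper PLC is out, Vent valve lost}; {Actuator is down, Rupture disc faulted, South shutdown valve is out}.

3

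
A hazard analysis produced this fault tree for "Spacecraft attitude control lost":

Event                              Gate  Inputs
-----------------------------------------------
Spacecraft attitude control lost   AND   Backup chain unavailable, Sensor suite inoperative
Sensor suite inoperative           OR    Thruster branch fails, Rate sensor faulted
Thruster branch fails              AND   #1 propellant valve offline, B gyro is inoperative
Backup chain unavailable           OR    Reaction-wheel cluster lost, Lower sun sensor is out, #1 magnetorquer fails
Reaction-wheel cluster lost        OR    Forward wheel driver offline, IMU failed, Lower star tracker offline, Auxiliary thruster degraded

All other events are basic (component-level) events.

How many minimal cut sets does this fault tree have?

Reaction-wheel cluster lost [OR]: union of children's cut sets → 4 cut set(s).
Backup chain unavailable [OR]: union of children's cut sets → 6 cut set(s).
Thruster branch fails [AND]: one cut set from each child combined → 1 × 1 = 1 cut set(s).
Sensor suite inoperative [OR]: union of children's cut sets → 2 cut set(s).
Spacecraft attitude control lost [AND]: one cut set from each child combined → 6 × 2 = 12 cut set(s).

12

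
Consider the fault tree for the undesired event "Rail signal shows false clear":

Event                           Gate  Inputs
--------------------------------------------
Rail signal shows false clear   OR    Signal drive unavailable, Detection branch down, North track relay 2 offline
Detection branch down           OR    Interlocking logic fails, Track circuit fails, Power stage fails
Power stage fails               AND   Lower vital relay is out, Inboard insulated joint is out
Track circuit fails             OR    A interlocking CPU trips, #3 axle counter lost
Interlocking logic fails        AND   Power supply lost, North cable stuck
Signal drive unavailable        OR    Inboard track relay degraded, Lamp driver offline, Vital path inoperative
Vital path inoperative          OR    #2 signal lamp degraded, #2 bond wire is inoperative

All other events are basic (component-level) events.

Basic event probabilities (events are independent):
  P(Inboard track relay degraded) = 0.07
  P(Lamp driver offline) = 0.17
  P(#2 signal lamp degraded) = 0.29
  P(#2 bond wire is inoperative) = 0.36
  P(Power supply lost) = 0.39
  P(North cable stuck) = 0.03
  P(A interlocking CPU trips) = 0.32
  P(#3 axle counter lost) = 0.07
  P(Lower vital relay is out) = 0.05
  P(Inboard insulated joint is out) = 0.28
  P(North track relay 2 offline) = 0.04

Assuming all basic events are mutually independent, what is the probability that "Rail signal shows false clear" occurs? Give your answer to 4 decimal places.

0.7925

P(Vital path inoperative) [OR] = 1 − (1−0.29) × (1−0.36) = 0.545600
P(Signal drive unavailable) [OR] = 1 − (1−0.07) × (1−0.17) × (1−0.545600) = 0.649249
P(Interlocking logic fails) [AND] = 0.39 × 0.03 = 0.011700
P(Track circuit fails) [OR] = 1 − (1−0.32) × (1−0.07) = 0.367600
P(Power stage fails) [AND] = 0.05 × 0.28 = 0.014000
P(Detection branch down) [OR] = 1 − (1−0.011700) × (1−0.367600) × (1−0.014000) = 0.383749
P(Rail signal shows false clear) [OR] = 1 − (1−0.649249) × (1−0.383749) × (1−0.04) = 0.792495
Rounded to 4 decimal places: P(Rail signal shows false clear) ≈ 0.7925.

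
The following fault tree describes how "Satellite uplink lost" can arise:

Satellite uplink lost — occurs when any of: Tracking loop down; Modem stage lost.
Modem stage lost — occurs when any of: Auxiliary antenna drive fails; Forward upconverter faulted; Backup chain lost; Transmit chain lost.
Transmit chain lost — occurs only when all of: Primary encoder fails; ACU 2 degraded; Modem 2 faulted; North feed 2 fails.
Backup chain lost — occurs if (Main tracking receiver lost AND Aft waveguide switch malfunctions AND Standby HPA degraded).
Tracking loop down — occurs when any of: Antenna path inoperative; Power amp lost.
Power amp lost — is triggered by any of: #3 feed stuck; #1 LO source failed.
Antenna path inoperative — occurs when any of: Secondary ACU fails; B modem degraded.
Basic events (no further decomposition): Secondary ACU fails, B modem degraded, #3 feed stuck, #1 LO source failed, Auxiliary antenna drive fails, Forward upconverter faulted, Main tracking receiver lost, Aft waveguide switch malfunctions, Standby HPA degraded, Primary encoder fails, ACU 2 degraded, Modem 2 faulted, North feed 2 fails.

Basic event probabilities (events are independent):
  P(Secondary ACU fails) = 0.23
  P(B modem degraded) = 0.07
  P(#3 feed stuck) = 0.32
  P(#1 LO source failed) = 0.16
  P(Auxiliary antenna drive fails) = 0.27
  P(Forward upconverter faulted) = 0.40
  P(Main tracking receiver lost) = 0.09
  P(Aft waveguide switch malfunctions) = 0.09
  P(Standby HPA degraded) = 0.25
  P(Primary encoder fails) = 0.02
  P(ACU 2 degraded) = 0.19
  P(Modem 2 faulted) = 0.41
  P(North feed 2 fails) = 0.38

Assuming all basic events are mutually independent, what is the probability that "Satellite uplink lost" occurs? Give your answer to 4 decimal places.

0.8213

P(Antenna path inoperative) [OR] = 1 − (1−0.23) × (1−0.07) = 0.283900
P(Power amp lost) [OR] = 1 − (1−0.32) × (1−0.16) = 0.428800
P(Tracking loop down) [OR] = 1 − (1−0.283900) × (1−0.428800) = 0.590964
P(Backup chain lost) [AND] = 0.09 × 0.09 × 0.25 = 0.002025
P(Transmit chain lost) [AND] = 0.02 × 0.19 × 0.41 × 0.38 = 0.000592
P(Modem stage lost) [OR] = 1 − (1−0.27) × (1−0.40) × (1−0.002025) × (1−0.000592) = 0.563146
P(Satellite uplink lost) [OR] = 1 − (1−0.590964) × (1−0.563146) = 0.821311
Rounded to 4 decimal places: P(Satellite uplink lost) ≈ 0.8213.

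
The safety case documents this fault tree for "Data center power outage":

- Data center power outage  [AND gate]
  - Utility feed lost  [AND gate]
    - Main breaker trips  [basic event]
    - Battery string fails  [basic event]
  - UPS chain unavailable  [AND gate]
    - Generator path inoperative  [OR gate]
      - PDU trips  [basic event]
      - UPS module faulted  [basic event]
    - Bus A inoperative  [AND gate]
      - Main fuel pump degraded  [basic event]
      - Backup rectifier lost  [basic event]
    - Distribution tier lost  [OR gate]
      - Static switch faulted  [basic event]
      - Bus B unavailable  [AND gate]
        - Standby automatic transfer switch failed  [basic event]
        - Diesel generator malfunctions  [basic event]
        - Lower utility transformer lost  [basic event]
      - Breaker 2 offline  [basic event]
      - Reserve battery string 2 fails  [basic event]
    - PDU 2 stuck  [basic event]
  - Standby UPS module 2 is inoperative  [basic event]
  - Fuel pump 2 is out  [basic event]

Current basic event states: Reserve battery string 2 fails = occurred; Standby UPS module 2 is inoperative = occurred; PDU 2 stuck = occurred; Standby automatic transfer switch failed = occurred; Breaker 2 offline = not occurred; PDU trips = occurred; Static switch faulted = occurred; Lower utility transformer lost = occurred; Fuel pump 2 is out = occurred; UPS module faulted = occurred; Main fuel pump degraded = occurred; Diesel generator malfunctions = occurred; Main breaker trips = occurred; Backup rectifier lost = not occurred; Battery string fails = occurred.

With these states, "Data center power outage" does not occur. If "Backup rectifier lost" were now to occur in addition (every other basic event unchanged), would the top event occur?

Counterfactual: set "Backup rectifier lost" to occurred.
Utility feed lost [AND]: Main breaker trips=occurs, Battery string fails=occurs → all inputs occur → occurs.
Generator path inoperative [OR]: PDU trips=occurs, UPS module faulted=occurs → at least one input occurs → occurs.
Bus A inoperative [AND]: Main fuel pump degraded=occurs, Backup rectifier lost=occurs → all inputs occur → occurs.
Bus B unavailable [AND]: Standby automatic transfer switch failed=occurs, Diesel generator malfunctions=occurs, Lower utility transformer lost=occurs → all inputs occur → occurs.
Distribution tier lost [OR]: Static switch faulted=occurs, Bus B unavailable=occurs, Breaker 2 offline=not, Reserve battery string 2 fails=occurs → at least one input occurs → occurs.
UPS chain unavailable [AND]: Generator path inoperative=occurs, Bus A inoperative=occurs, Distribution tier lost=occurs, PDU 2 stuck=occurs → all inputs occur → occurs.
Data center power outage [AND]: Utility feed lost=occurs, UPS chain unavailable=occurs, Standby UPS module 2 is inoperative=occurs, Fuel pump 2 is out=occurs → all inputs occur → occurs.

Yes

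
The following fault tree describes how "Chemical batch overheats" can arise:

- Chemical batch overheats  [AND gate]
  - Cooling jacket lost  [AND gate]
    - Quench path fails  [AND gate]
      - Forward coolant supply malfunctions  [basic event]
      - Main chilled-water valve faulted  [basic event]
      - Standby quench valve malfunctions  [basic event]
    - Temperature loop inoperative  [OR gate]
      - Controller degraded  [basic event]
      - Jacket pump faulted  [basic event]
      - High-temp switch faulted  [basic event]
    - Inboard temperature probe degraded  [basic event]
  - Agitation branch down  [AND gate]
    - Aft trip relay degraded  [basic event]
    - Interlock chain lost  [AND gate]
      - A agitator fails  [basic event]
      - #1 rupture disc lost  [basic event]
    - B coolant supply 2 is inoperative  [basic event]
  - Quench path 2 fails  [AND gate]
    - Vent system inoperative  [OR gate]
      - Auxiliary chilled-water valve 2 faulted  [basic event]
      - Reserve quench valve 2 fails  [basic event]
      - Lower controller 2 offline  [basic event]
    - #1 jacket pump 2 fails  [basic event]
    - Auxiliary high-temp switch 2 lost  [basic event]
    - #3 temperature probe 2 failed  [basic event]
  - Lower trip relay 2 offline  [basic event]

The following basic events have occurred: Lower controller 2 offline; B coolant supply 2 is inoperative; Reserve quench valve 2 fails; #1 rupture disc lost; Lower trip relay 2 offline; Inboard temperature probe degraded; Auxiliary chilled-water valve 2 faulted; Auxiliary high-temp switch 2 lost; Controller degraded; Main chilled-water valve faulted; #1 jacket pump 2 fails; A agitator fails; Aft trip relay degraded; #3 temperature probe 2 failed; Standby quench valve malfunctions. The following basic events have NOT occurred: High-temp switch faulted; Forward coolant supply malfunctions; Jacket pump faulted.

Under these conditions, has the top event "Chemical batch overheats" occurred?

Quench path fails [AND]: Forward coolant supply malfunctions=not, Main chilled-water valve faulted=occurs, Standby quench valve malfunctions=occurs → not all inputs occur → does not occur.
Temperature loop inoperative [OR]: Controller degraded=occurs, Jacket pump faulted=not, High-temp switch faulted=not → at least one input occurs → occurs.
Cooling jacket lost [AND]: Quench path fails=not, Temperature loop inoperative=occurs, Inboard temperature probe degraded=occurs → not all inputs occur → does not occur.
Interlock chain lost [AND]: A agitator fails=occurs, #1 rupture disc lost=occurs → all inputs occur → occurs.
Agitation branch down [AND]: Aft trip relay degraded=occurs, Interlock chain lost=occurs, B coolant supply 2 is inoperative=occurs → all inputs occur → occurs.
Vent system inoperative [OR]: Auxiliary chilled-water valve 2 faulted=occurs, Reserve quench valve 2 fails=occurs, Lower controller 2 offline=occurs → at least one input occurs → occurs.
Quench path 2 fails [AND]: Vent system inoperative=occurs, #1 jacket pump 2 fails=occurs, Auxiliary high-temp switch 2 lost=occurs, #3 temperature probe 2 failed=occurs → all inputs occur → occurs.
Chemical batch overheats [AND]: Cooling jacket lost=not, Agitation branch down=occurs, Quench path 2 fails=occurs, Lower trip relay 2 offline=occurs → not all inputs occur → does not occur.

No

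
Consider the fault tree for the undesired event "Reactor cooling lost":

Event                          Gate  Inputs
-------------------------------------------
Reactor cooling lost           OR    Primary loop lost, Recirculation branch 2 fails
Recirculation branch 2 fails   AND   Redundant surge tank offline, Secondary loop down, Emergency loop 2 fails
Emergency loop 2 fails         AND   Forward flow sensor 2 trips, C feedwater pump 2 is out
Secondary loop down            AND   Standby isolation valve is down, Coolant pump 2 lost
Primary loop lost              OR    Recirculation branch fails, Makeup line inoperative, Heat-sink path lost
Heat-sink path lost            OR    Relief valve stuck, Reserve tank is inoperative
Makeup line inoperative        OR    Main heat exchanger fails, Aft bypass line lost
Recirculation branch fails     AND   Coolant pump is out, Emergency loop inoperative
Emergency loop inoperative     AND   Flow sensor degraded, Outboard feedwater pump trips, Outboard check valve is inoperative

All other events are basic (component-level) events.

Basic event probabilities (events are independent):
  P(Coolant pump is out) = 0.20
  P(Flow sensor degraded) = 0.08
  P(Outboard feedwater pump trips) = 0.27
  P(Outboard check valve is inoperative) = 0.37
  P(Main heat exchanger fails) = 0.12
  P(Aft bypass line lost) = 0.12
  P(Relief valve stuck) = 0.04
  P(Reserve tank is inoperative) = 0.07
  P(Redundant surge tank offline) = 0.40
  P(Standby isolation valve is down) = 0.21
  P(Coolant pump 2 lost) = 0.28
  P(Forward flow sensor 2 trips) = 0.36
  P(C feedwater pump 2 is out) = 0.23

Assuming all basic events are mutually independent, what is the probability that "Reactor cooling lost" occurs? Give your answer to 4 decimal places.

0.3111

P(Emergency loop inoperative) [AND] = 0.08 × 0.27 × 0.37 = 0.007992
P(Recirculation branch fails) [AND] = 0.20 × 0.007992 = 0.001598
P(Makeup line inoperative) [OR] = 1 − (1−0.12) × (1−0.12) = 0.225600
P(Heat-sink path lost) [OR] = 1 − (1−0.04) × (1−0.07) = 0.107200
P(Primary loop lost) [OR] = 1 − (1−0.001598) × (1−0.225600) × (1−0.107200) = 0.309721
P(Secondary loop down) [AND] = 0.21 × 0.28 = 0.058800
P(Emergency loop 2 fails) [AND] = 0.36 × 0.23 = 0.082800
P(Recirculation branch 2 fails) [AND] = 0.40 × 0.058800 × 0.082800 = 0.001947
P(Reactor cooling lost) [OR] = 1 − (1−0.309721) × (1−0.001947) = 0.311065
Rounded to 4 decimal places: P(Reactor cooling lost) ≈ 0.3111.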